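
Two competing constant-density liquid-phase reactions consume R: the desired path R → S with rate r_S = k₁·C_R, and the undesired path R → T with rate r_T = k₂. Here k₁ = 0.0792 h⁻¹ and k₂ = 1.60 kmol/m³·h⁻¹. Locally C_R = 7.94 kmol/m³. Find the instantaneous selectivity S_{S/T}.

S_{S/T} = r_S/r_T = (k₁·C_R)/(k₂) = (k₁/k₂)·C_R.
= (0.0792×7.940) / (1.60) = 0.6288/1.600 = 0.393.
Since the desired path is higher order in R, keeping C_R high (PFR or concentrated feed) favours S.

0.393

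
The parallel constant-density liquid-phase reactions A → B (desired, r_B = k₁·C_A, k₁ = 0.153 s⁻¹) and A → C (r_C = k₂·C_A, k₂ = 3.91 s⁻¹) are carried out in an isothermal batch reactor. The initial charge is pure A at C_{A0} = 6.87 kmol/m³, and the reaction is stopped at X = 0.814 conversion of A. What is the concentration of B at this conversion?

C_A = C_{A0}(1−X) = 1.278 kmol/m³.
Both paths are first order in A, so the instantaneous fraction to B is constant: dC_B/d(−C_A) = k₁/(k₁+k₂) = 0.03766.
C_B = 0.03766·(C_{A0}−C_A) = 0.03766×5.592 = 0.211 kmol/m³.

0.211 kmol/m³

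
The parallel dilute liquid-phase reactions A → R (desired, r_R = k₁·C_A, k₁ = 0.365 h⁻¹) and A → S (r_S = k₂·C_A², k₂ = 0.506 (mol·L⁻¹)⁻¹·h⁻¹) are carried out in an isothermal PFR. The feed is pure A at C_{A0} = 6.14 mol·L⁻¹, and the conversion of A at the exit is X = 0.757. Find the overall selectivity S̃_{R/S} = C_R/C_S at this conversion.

0.213

C_A = C_{A0}(1−X) = 1.492 mol·L⁻¹.
Along a PFR/batch, dC_R/dC_A = −r_R/(r_R+r_S) = −k₁/(k₁+k₂·C_A).
Integrating from C_{A0} to C_A: C_R = (0.365/0.506)·ln[(0.365+0.506·6.14)/(0.365+0.506·1.49)] = 0.7213·ln(3.472/1.120) = 0.8161 mol·L⁻¹.
C_S = (C_{A0}−C_A)−C_R = 3.832 mol·L⁻¹; S̃_{R/S} = 0.8161/3.832 = 0.213.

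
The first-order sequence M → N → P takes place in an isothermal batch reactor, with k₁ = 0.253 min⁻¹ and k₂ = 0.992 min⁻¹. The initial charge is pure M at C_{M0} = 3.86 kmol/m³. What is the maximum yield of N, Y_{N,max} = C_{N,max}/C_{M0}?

0.160

For a first-order series the maximum intermediate yield is C_{N,max}/C_{M0} = (k₁/k₂)^[k₂/(k₂−k₁)].
= (0.253/0.992)^(0.992/(0.992−0.253)) = (0.2550)^(1.342) = 0.1598.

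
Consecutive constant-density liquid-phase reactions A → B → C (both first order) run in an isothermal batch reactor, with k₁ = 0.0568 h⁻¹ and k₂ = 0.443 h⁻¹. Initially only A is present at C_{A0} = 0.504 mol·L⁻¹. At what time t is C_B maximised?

For first-order series the maximum of C_B occurs at t_opt = ln(k₂/k₁)/(k₂−k₁).
= ln(0.443/0.0568)/(0.443−0.0568) = ln(7.799)/0.3862 = 2.054/0.3862 = 5.32 h.

5.32 h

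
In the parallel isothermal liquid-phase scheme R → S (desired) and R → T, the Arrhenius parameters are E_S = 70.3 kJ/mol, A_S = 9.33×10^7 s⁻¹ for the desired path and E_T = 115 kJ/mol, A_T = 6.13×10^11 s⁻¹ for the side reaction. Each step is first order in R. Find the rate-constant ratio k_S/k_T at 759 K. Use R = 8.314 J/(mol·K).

0.181

k_S/k_T = (A_S/A_T)·exp[−(E_S−E_T)/(RT)] = (A_S/A_T)·exp[(E_T−E_S)/(RT)].
(E_T−E_S)/(RT) = (115−70.3)×10³/(8.314×759) = 44700/6310 = 7.084.
k_S/k_T = (9.33×10^7/6.13×10^11)·exp(7.084) = 1.522×10^-4 × 1192 = 0.181.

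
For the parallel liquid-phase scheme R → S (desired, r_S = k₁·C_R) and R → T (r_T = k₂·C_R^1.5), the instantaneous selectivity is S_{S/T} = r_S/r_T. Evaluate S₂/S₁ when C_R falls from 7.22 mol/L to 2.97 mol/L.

1.56

S_{S/T} = (k₁/k₂)·C_R^-0.5, so S₂/S₁ = (C_{R,2}/C_{R,1})^-0.5.
= (2.97/7.22)^(-0.5) = (0.4114)^(-0.5) = 1.56.
Selectivity toward S rises as C_R falls — low-concentration operation is favoured.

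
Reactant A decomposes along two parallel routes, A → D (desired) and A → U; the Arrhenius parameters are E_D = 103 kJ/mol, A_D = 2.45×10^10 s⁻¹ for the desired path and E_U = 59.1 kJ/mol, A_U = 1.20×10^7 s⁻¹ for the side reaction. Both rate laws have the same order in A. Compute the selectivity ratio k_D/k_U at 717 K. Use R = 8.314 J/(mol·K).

1.29

Since both paths have the same order in A, the concentration cancels and S_{D/U} = k_D/k_U = (A_D/A_U)·exp[(E_U−E_D)/(RT)].
(E_U−E_D)/(RT) = (59.1−103)×10³/(8.314×717) = -43900/5961 = -7.364.
k_D/k_U = (2.45×10^10/1.20×10^7)·exp(-7.364) = 2042 × 6.334×10^-4 = 1.29.
Since E_D > E_U, raising the temperature improves selectivity toward D.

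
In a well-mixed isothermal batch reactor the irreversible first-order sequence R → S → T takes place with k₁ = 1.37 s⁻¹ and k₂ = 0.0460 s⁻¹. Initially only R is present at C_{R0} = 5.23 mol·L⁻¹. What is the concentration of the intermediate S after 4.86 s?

4.32 mol·L⁻¹

For first-order series with pure R initially, C_S(t) = k₁C_{R0}/(k₂−k₁)·(e^(−k₁t) − e^(−k₂t)).
e^(−k₁t) = e^(−1.37×4.86) = e^(−6.658) = 0.001283; e^(−k₂t) = e^(−0.2236) = 0.7997.
C_S = 1.37×5.23/(0.0460−1.37) × (0.001283−0.7997) = (-5.412)×(-0.7984) = 4.321 mol·L⁻¹.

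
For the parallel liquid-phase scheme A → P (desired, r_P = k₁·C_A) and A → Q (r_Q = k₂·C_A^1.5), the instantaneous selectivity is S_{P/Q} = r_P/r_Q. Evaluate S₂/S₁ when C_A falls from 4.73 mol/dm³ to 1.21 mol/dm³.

S_{P/Q} = (k₁/k₂)·C_A^-0.5, so S₂/S₁ = (C_{A,2}/C_{A,1})^-0.5.
= (1.21/4.73)^(-0.5) = (0.2558)^(-0.5) = 1.98.
Selectivity toward P rises as C_A falls — low-concentration operation is favoured.

1.98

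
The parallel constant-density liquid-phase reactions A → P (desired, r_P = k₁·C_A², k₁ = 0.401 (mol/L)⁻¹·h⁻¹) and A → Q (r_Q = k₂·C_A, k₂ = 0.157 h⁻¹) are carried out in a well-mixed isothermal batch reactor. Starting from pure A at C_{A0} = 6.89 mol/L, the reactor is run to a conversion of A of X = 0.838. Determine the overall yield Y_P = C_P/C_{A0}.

C_A = C_{A0}(1−X) = 1.116 mol/L.
Along a PFR/batch, dC_Q/dC_A = −r_Q/(r_P+r_Q) = −k₂/(k₂+k₁·C_A).
Integrating from C_{A0} to C_A: C_Q = (0.157/0.401)·ln[(0.157+0.401·6.89)/(0.157+0.401·1.12)] = 0.3915·ln(2.920/0.6046) = 0.6165 mol/L.
Then C_P = (C_{A0}−C_A) − C_Q = 5.774 − 0.6165 = 5.157 mol/L.
Y_P = C_P/C_{A0} = 5.157/6.89 = 0.749.

0.749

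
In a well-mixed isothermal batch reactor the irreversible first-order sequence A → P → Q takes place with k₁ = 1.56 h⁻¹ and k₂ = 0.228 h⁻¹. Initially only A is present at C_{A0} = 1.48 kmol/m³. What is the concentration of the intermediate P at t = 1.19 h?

The intermediate concentration in a first-order A→B→C sequence is C_P = k₁C_{A0}(e^(−k₁t) − e^(−k₂t))/(k₂−k₁).
e^(−k₁t) = e^(−1.56×1.19) = e^(−1.856) = 0.1562; e^(−k₂t) = e^(−0.2713) = 0.7624.
C_P = 1.56×1.48/(0.228−1.56) × (0.1562−0.7624) = (-1.733)×(-0.6061) = 1.051 kmol/m³.

1.05 kmol/m³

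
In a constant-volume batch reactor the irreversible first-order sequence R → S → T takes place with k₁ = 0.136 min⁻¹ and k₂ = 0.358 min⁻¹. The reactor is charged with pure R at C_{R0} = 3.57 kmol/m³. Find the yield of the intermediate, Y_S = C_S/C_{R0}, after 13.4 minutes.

For first-order series with pure R initially, C_S(t) = k₁C_{R0}/(k₂−k₁)·(e^(−k₁t) − e^(−k₂t)).
e^(−k₁t) = e^(−0.136×13.4) = e^(−1.822) = 0.1616; e^(−k₂t) = e^(−4.797) = 0.008253.
C_S = 0.136×3.57/(0.358−0.136) × (0.1616−0.008253) = 2.187×0.1534 = 0.3355 kmol/m³.
Y_S = C_S/C_{R0} = 0.3355/3.57 = 0.0940.

0.0940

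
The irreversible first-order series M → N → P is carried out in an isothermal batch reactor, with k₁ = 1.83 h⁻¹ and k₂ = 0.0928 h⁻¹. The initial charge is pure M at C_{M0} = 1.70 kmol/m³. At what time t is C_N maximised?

The intermediate peaks when r₁ = r₂, i.e. k₁e^(−k₁t) = k₂e^(−k₂t), giving t_opt = ln(k₂/k₁)/(k₂−k₁).
= ln(0.0928/1.83)/(0.0928−1.83) = ln(0.05071)/-1.737 = -2.982/-1.737 = 1.72 h.

1.72 h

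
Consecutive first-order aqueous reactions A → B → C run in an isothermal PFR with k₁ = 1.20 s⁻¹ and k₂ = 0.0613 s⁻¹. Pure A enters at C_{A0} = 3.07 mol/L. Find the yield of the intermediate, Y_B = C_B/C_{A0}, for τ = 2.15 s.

Solving the coupled first-order balances gives C_B(τ) = [k₁/(k₂−k₁)]·C_{A0}·(e^(−k₁τ) − e^(−k₂τ)).
e^(−k₁τ) = e^(−1.20×2.15) = e^(−2.580) = 0.07577; e^(−k₂τ) = e^(−0.1318) = 0.8765.
C_B = 1.20×3.07/(0.0613−1.20) × (0.07577−0.8765) = (-3.235)×(-0.8007) = 2.591 mol/L.
Y_B = C_B/C_{A0} = 2.591/3.07 = 0.844.

0.844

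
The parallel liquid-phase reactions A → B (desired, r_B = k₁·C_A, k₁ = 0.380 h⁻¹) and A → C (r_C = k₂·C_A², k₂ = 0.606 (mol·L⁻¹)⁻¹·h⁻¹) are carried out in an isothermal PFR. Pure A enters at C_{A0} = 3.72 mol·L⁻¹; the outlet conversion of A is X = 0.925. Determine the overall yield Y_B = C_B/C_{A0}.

C_A = C_{A0}(1−X) = 0.2790 mol·L⁻¹.
Along a PFR/batch, dC_B/dC_A = −r_B/(r_B+r_C) = −k₁/(k₁+k₂·C_A).
Integrating from C_{A0} to C_A: C_B = (0.380/0.606)·ln[(0.380+0.606·3.72)/(0.380+0.606·0.279)] = 0.6271·ln(2.634/0.5491) = 0.9833 mol·L⁻¹.
Y_B = C_B/C_{A0} = 0.9833/3.72 = 0.264.

0.264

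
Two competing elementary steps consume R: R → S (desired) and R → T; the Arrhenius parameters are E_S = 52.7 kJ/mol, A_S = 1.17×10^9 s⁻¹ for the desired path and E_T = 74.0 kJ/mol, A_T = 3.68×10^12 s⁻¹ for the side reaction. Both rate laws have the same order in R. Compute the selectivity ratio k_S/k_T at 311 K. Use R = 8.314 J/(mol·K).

With equal orders, S_{S/T} = k_S/k_T = (A_S/A_T)·exp[(E_T−E_S)/(RT)].
(E_T−E_S)/(RT) = (74.0−52.7)×10³/(8.314×311) = 21300/2586 = 8.238.
k_S/k_T = (1.17×10^9/3.68×10^12)·exp(8.238) = 3.179×10^-4 × 3781 = 1.20.
Since E_S < E_T, lowering the temperature improves selectivity toward S.

1.20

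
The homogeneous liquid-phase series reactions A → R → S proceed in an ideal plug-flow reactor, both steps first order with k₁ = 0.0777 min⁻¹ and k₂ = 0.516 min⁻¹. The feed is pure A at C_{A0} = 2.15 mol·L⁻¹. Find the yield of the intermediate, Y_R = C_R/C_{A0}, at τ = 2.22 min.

0.0928

The intermediate concentration in a first-order A→B→C sequence is C_R = k₁C_{A0}(e^(−k₁τ) − e^(−k₂τ))/(k₂−k₁).
e^(−k₁τ) = e^(−0.0777×2.22) = e^(−0.1725) = 0.8416; e^(−k₂τ) = e^(−1.146) = 0.3181.
C_R = 0.0777×2.15/(0.516−0.0777) × (0.8416−0.3181) = 0.3811×0.5235 = 0.1995 mol·L⁻¹.
Y_R = C_R/C_{A0} = 0.1995/2.15 = 0.0928.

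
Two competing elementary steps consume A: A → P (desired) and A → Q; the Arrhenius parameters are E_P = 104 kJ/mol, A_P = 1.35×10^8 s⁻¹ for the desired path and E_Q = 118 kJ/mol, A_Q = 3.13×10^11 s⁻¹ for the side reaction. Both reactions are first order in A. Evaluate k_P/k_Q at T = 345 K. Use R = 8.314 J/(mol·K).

k_P/k_Q = (A_P/A_Q)·exp[−(E_P−E_Q)/(RT)] = (A_P/A_Q)·exp[(E_Q−E_P)/(RT)].
(E_Q−E_P)/(RT) = (118−104)×10³/(8.314×345) = 14000/2868 = 4.881.
k_P/k_Q = (1.35×10^8/3.13×10^11)·exp(4.881) = 4.313×10^-4 × 131.7 = 0.0568.
Since E_P < E_Q, lowering the temperature improves selectivity toward P.

0.0568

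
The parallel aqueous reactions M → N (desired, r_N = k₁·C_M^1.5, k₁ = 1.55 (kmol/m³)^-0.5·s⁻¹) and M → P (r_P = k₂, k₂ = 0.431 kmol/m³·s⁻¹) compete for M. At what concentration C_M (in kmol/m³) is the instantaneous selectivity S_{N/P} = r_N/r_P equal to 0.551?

S_{N/P} = (k₁/k₂)·C_M^1.5 ⇒ C_M = (S·k₂/k₁)^(1/1.5).
= (0.551×0.431/1.55)^(0.6667) = (0.1532)^(0.6667) = 0.286 kmol/m³.

0.286 kmol/m³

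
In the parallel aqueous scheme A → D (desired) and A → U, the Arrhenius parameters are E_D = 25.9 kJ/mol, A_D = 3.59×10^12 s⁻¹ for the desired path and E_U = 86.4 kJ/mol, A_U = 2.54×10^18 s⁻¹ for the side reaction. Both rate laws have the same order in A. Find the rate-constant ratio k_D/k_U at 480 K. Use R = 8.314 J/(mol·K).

5.42

Since both paths have the same order in A, the concentration cancels and S_{D/U} = k_D/k_U = (A_D/A_U)·exp[(E_U−E_D)/(RT)].
(E_U−E_D)/(RT) = (86.4−25.9)×10³/(8.314×480) = 60500/3991 = 15.16.
k_D/k_U = (3.59×10^12/2.54×10^18)·exp(15.16) = 1.413×10^-6 × 3.837×10^6 = 5.42.
Since E_D < E_U, lowering the temperature improves selectivity toward D.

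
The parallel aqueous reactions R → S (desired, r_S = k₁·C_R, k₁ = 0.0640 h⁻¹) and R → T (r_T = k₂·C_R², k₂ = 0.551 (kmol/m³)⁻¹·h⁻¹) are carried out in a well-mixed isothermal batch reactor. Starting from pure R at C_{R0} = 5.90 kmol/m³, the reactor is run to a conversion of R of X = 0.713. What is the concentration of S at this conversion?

C_R = C_{R0}(1−X) = 1.693 kmol/m³.
Along a PFR/batch, dC_S/dC_R = −r_S/(r_S+r_T) = −k₁/(k₁+k₂·C_R).
Integrating from C_{R0} to C_R: C_S = (0.0640/0.551)·ln[(0.0640+0.551·5.90)/(0.0640+0.551·1.69)] = 0.1162·ln(3.315/0.9970) = 0.1395 kmol/m³.

0.140 kmol/m³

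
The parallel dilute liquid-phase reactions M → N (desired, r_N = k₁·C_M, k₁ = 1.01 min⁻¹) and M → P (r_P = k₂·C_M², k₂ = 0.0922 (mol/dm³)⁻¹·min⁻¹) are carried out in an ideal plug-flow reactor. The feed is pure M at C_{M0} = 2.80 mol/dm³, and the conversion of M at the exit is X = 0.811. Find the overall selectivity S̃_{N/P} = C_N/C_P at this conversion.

C_M = C_{M0}(1−X) = 0.5292 mol/dm³.
Along a PFR/batch, dC_N/dC_M = −r_N/(r_N+r_P) = −k₁/(k₁+k₂·C_M).
Integrating from C_{M0} to C_M: C_N = (1.01/0.0922)·ln[(1.01+0.0922·2.80)/(1.01+0.0922·0.529)] = 10.95·ln(1.268/1.059) = 1.977 mol/dm³.
C_P = (C_{M0}−C_M)−C_N = 0.2942 mol/dm³; S̃_{N/P} = 1.977/0.2942 = 6.72.

6.72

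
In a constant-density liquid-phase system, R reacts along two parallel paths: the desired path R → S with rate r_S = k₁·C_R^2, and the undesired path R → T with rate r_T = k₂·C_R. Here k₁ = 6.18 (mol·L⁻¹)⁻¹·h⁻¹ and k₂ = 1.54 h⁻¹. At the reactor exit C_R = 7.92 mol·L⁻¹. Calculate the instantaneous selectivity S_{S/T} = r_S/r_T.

31.8

S_{S/T} = r_S/r_T = (k₁·C_R^2)/(k₂·C_R) = (k₁/k₂)·C_R.
= (6.18×7.920^2) / (1.54×7.920) = 387.6/12.20 = 31.8.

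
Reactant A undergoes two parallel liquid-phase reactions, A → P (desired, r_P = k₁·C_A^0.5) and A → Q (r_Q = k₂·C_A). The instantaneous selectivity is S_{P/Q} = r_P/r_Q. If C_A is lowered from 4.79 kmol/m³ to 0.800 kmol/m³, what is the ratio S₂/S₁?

S_{P/Q} = (k₁/k₂)·C_A^-0.5, so S₂/S₁ = (C_{A,2}/C_{A,1})^-0.5.
= (0.800/4.79)^(-0.5) = (0.1670)^(-0.5) = 2.45.

2.45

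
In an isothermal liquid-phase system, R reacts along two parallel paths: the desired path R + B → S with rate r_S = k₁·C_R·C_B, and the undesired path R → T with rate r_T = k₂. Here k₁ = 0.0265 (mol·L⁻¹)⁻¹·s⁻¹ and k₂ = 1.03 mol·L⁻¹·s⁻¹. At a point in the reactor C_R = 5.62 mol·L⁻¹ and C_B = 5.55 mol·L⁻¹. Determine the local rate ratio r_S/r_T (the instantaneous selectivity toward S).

0.802

S_{S/T} = r_S/r_T = (k₁·C_R·C_B)/(k₂) = (k₁/k₂)·C_R·C_B.
= (0.0265×5.620×5.550) / (1.03) = 0.8266/1.030 = 0.802.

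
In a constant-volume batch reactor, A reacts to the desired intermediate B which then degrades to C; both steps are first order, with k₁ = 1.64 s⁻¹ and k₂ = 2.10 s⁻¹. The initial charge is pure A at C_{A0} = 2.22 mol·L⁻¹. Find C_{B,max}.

Evaluating C_B at t_opt = ln(k₂/k₁)/(k₂−k₁) gives C_{B,max}/C_{A0} = (k₁/k₂)^[k₂/(k₂−k₁)].
= (1.64/2.10)^(2.10/(2.10−1.64)) = (0.7810)^(4.565) = 0.3235.
C_{B,max} = 0.3235×2.22 = 0.718 mol·L⁻¹.

0.718 mol·L⁻¹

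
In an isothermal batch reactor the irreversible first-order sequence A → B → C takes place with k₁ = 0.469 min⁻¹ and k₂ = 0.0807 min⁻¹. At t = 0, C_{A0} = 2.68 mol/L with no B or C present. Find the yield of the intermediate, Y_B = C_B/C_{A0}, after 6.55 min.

0.656

The intermediate concentration in a first-order A→B→C sequence is C_B = k₁C_{A0}(e^(−k₁t) − e^(−k₂t))/(k₂−k₁).
e^(−k₁t) = e^(−0.469×6.55) = e^(−3.072) = 0.04633; e^(−k₂t) = e^(−0.5286) = 0.5894.
C_B = 0.469×2.68/(0.0807−0.469) × (0.04633−0.5894) = (-3.237)×(-0.5431) = 1.758 mol/L.
Y_B = C_B/C_{A0} = 1.758/2.68 = 0.656.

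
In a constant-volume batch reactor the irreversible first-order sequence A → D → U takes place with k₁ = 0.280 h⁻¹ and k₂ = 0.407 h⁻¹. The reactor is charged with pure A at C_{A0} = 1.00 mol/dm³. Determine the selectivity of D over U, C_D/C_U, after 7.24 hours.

Solving the coupled first-order balances gives C_D(t) = [k₁/(k₂−k₁)]·C_{A0}·(e^(−k₁t) − e^(−k₂t)).
e^(−k₁t) = e^(−0.280×7.24) = e^(−2.027) = 0.1317; e^(−k₂t) = e^(−2.947) = 0.05251.
C_D = 0.280×1.00/(0.407−0.280) × (0.1317−0.05251) = 2.205×0.07919 = 0.1746 mol/dm³.
C_A = C_{A0}e^(−k₁t) = 0.1317 mol/dm³, so C_U = C_{A0}−C_A−C_D = 0.6937 mol/dm³; C_D/C_U = 0.252.

0.252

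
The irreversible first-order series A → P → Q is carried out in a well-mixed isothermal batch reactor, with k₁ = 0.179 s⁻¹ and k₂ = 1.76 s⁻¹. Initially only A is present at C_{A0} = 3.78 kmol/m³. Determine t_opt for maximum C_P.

1.45 s

For first-order series the maximum of C_P occurs at t_opt = ln(k₂/k₁)/(k₂−k₁).
= ln(1.76/0.179)/(1.76−0.179) = ln(9.832)/1.581 = 2.286/1.581 = 1.45 s.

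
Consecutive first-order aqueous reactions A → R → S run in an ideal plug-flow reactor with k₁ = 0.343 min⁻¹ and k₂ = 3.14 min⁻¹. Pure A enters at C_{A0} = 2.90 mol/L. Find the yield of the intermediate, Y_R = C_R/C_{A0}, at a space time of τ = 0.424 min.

0.0736

Solving the coupled first-order balances gives C_R(τ) = [k₁/(k₂−k₁)]·C_{A0}·(e^(−k₁τ) − e^(−k₂τ)).
e^(−k₁τ) = e^(−0.343×0.424) = e^(−0.1454) = 0.8646; e^(−k₂τ) = e^(−1.331) = 0.2641.
C_R = 0.343×2.90/(3.14−0.343) × (0.8646−0.2641) = 0.3556×0.6005 = 0.2136 mol/L.
Y_R = C_R/C_{A0} = 0.2136/2.90 = 0.0736.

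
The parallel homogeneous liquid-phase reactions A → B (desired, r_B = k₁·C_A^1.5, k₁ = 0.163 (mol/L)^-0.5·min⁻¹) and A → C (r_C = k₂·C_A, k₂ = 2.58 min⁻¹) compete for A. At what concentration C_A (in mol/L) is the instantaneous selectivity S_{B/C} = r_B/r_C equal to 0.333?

27.8 mol/L

S_{B/C} = (k₁/k₂)·C_A^0.5 ⇒ C_A = (S·k₂/k₁)^(2).
= (0.333×2.58/0.163)^(2) = (5.271)^(2) = 27.8 mol/L.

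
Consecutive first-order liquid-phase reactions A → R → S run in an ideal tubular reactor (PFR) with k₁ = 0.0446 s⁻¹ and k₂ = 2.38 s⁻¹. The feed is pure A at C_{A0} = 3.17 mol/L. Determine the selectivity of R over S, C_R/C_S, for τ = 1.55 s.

0.351

Solving the coupled first-order balances gives C_R(τ) = [k₁/(k₂−k₁)]·C_{A0}·(e^(−k₁τ) − e^(−k₂τ)).
e^(−k₁τ) = e^(−0.0446×1.55) = e^(−0.06913) = 0.9332; e^(−k₂τ) = e^(−3.689) = 0.02500.
C_R = 0.0446×3.17/(2.38−0.0446) × (0.9332−0.02500) = 0.06054×0.9082 = 0.05498 mol/L.
C_A = C_{A0}e^(−k₁τ) = 2.958 mol/L, so C_S = C_{A0}−C_A−C_R = 0.1568 mol/L; C_R/C_S = 0.351.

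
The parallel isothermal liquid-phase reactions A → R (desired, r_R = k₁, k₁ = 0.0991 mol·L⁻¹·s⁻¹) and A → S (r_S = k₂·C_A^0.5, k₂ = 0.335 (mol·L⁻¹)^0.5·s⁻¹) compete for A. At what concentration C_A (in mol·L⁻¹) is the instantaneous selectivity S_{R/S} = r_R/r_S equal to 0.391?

S_{R/S} = (k₁/k₂)·C_A^-0.5 ⇒ C_A = (S·k₂/k₁)^(-2).
= (0.391×0.335/0.0991)^(-2) = (1.322)^(-2) = 0.572 mol·L⁻¹.

0.572 mol·L⁻¹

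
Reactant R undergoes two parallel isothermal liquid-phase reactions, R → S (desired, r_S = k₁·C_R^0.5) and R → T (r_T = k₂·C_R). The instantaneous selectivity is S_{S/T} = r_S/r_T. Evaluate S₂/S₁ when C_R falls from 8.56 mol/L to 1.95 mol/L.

S_{S/T} = (k₁/k₂)·C_R^-0.5, so S₂/S₁ = (C_{R,2}/C_{R,1})^-0.5.
= (1.95/8.56)^(-0.5) = (0.2278)^(-0.5) = 2.10.
Selectivity toward S rises as C_R falls — low-concentration operation is favoured.

2.10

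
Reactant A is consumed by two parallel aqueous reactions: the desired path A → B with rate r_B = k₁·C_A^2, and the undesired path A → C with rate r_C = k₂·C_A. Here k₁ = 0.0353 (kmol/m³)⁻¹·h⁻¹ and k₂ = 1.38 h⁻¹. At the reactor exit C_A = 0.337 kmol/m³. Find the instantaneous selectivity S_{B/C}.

0.00862

S_{B/C} = r_B/r_C = (k₁·C_A^2)/(k₂·C_A) = (k₁/k₂)·C_A.
= (0.0353×0.3370^2) / (1.38×0.3370) = 0.004009/0.4651 = 0.00862.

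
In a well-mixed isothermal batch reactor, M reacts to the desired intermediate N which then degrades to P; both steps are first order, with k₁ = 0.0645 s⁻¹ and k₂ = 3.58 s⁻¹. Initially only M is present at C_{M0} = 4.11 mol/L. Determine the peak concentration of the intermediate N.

0.0688 mol/L

At the optimum, C_{N,max}/C_{M0} = (k₁/k₂)^[k₂/(k₂−k₁)].
= (0.0645/3.58)^(3.58/(3.58−0.0645)) = (0.01802)^(1.018) = 0.01674.
C_{N,max} = 0.01674×4.11 = 0.0688 mol/L.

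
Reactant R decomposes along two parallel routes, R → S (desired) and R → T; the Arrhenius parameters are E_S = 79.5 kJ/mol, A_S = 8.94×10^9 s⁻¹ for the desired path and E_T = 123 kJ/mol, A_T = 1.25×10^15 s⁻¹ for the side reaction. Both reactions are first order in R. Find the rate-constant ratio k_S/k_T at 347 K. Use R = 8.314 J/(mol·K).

25.3

k_S/k_T = (A_S/A_T)·exp[−(E_S−E_T)/(RT)] = (A_S/A_T)·exp[(E_T−E_S)/(RT)].
(E_T−E_S)/(RT) = (123−79.5)×10³/(8.314×347) = 43500/2885 = 15.08.
k_S/k_T = (8.94×10^9/1.25×10^15)·exp(15.08) = 7.152×10^-6 × 3.535×10^6 = 25.3.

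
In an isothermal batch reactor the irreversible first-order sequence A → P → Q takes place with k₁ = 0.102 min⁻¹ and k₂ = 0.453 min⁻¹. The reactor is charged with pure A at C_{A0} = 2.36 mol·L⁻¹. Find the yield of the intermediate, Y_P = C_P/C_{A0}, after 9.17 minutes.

Solving the coupled first-order balances gives C_P(t) = [k₁/(k₂−k₁)]·C_{A0}·(e^(−k₁t) − e^(−k₂t)).
e^(−k₁t) = e^(−0.102×9.17) = e^(−0.9353) = 0.3925; e^(−k₂t) = e^(−4.154) = 0.01570.
C_P = 0.102×2.36/(0.453−0.102) × (0.3925−0.01570) = 0.6858×0.3768 = 0.2584 mol·L⁻¹.
Y_P = C_P/C_{A0} = 0.2584/2.36 = 0.109.

0.109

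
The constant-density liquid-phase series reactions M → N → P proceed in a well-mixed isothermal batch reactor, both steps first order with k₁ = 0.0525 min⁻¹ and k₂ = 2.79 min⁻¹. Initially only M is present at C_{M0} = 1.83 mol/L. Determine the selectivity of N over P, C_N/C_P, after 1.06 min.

0.464

For first-order series with pure M initially, C_N(t) = k₁C_{M0}/(k₂−k₁)·(e^(−k₁t) − e^(−k₂t)).
e^(−k₁t) = e^(−0.0525×1.06) = e^(−0.05565) = 0.9459; e^(−k₂t) = e^(−2.957) = 0.05195.
C_N = 0.0525×1.83/(2.79−0.0525) × (0.9459−0.05195) = 0.03510×0.8939 = 0.03137 mol/L.
C_M = C_{M0}e^(−k₁t) = 1.731 mol/L, so C_P = C_{M0}−C_M−C_N = 0.06768 mol/L; C_N/C_P = 0.464.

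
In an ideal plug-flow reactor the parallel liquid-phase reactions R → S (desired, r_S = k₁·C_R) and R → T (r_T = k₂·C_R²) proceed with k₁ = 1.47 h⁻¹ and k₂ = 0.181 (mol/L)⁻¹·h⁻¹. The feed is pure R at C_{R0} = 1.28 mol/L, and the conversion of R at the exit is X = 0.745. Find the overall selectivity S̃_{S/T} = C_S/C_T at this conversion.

10.2

C_R = C_{R0}(1−X) = 0.3264 mol/L.
Along a PFR/batch, dC_S/dC_R = −r_S/(r_S+r_T) = −k₁/(k₁+k₂·C_R).
Integrating from C_{R0} to C_R: C_S = (1.47/0.181)·ln[(1.47+0.181·1.28)/(1.47+0.181·0.326)] = 8.122·ln(1.702/1.529) = 0.8686 mol/L.
C_T = (C_{R0}−C_R)−C_S = 0.08499 mol/L; S̃_{S/T} = 0.8686/0.08499 = 10.2.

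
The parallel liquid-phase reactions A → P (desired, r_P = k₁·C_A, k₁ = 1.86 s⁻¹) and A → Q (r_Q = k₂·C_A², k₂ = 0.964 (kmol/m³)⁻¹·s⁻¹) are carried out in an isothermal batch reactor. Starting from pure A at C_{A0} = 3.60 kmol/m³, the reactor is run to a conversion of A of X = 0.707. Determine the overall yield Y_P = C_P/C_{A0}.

C_A = C_{A0}(1−X) = 1.055 kmol/m³.
Along a PFR/batch, dC_P/dC_A = −r_P/(r_P+r_Q) = −k₁/(k₁+k₂·C_A).
Integrating from C_{A0} to C_A: C_P = (1.86/0.964)·ln[(1.86+0.964·3.60)/(1.86+0.964·1.05)] = 1.929·ln(5.330/2.877) = 1.190 kmol/m³.
Y_P = C_P/C_{A0} = 1.190/3.60 = 0.331.

0.331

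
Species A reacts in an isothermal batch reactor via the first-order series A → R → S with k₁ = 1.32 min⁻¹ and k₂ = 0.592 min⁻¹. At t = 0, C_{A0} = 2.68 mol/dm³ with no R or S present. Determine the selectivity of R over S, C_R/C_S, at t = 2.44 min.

0.587

Solving the coupled first-order balances gives C_R(t) = [k₁/(k₂−k₁)]·C_{A0}·(e^(−k₁t) − e^(−k₂t)).
e^(−k₁t) = e^(−1.32×2.44) = e^(−3.221) = 0.03992; e^(−k₂t) = e^(−1.444) = 0.2359.
C_R = 1.32×2.68/(0.592−1.32) × (0.03992−0.2359) = (-4.859)×(-0.1959) = 0.9522 mol/dm³.
C_A = C_{A0}e^(−k₁t) = 0.1070 mol/dm³, so C_S = C_{A0}−C_A−C_R = 1.621 mol/dm³; C_R/C_S = 0.587.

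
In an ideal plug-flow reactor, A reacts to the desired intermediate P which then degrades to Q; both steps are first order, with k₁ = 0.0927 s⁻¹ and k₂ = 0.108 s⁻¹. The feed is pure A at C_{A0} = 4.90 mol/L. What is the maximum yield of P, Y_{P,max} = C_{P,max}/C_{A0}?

0.340

Evaluating C_P at τ_opt = ln(k₂/k₁)/(k₂−k₁) gives C_{P,max}/C_{A0} = (k₁/k₂)^[k₂/(k₂−k₁)].
= (0.0927/0.108)^(0.108/(0.108−0.0927)) = (0.8583)^(7.059) = 0.3402.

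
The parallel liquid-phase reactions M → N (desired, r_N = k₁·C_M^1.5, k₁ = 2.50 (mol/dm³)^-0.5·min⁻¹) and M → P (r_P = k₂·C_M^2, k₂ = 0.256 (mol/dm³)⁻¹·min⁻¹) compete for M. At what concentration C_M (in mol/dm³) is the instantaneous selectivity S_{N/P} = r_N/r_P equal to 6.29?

2.41 mol/dm³

S_{N/P} = (k₁/k₂)·C_M^-0.5 ⇒ C_M = (S·k₂/k₁)^(-2).
= (6.29×0.256/2.50)^(-2) = (0.6441)^(-2) = 2.41 mol/dm³.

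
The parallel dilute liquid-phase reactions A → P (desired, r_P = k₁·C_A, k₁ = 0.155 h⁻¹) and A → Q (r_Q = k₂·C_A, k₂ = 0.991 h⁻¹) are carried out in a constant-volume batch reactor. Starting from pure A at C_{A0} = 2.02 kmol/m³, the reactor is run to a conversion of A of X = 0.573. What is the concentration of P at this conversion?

0.157 kmol/m³

C_A = C_{A0}(1−X) = 0.8625 kmol/m³.
Both paths are first order in A, so the instantaneous fraction to P is constant: dC_P/d(−C_A) = k₁/(k₁+k₂) = 0.1353.
C_P = 0.1353·(C_{A0}−C_A) = 0.1353×1.157 = 0.157 kmol/m³.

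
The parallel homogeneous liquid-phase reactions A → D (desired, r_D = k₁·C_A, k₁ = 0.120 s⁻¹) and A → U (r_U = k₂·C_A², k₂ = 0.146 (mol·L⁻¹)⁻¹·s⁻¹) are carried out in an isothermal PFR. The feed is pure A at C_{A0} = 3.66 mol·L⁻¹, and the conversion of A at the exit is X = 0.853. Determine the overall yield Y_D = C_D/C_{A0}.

C_A = C_{A0}(1−X) = 0.5380 mol·L⁻¹.
Along a PFR/batch, dC_D/dC_A = −r_D/(r_D+r_U) = −k₁/(k₁+k₂·C_A).
Integrating from C_{A0} to C_A: C_D = (0.120/0.146)·ln[(0.120+0.146·3.66)/(0.120+0.146·0.538)] = 0.8219·ln(0.6544/0.1986) = 0.9802 mol·L⁻¹.
Y_D = C_D/C_{A0} = 0.9802/3.66 = 0.268.

0.268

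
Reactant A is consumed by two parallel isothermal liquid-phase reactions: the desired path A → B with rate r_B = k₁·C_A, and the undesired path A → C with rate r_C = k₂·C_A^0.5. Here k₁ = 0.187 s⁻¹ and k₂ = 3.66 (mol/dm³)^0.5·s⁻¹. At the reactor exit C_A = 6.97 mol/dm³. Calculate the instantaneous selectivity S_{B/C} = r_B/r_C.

S_{B/C} = r_B/r_C = (k₁·C_A)/(k₂·C_A^0.5) = (k₁/k₂)·C_A^0.5.
= (0.187×6.970) / (3.66×6.970^0.5) = 1.303/9.663 = 0.135.

0.135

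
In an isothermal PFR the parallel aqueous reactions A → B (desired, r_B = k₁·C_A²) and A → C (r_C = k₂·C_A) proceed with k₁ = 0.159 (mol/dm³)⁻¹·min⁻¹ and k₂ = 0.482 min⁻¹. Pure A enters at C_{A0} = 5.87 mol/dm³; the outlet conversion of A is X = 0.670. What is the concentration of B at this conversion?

2.17 mol/dm³

C_A = C_{A0}(1−X) = 1.937 mol/dm³.
Along a PFR/batch, dC_C/dC_A = −r_C/(r_B+r_C) = −k₂/(k₂+k₁·C_A).
Integrating from C_{A0} to C_A: C_C = (0.482/0.159)·ln[(0.482+0.159·5.87)/(0.482+0.159·1.94)] = 3.031·ln(1.415/0.7900) = 1.768 mol/dm³.
Then C_B = (C_{A0}−C_A) − C_C = 3.933 − 1.768 = 2.165 mol/dm³.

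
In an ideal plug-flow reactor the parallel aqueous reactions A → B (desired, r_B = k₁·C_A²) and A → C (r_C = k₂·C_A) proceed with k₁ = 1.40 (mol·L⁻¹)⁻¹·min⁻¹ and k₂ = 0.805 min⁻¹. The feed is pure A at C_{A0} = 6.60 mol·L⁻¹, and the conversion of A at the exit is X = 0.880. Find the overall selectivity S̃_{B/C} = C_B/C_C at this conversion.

C_A = C_{A0}(1−X) = 0.7920 mol·L⁻¹.
Along a PFR/batch, dC_C/dC_A = −r_C/(r_B+r_C) = −k₂/(k₂+k₁·C_A).
Integrating from C_{A0} to C_A: C_C = (0.805/1.40)·ln[(0.805+1.40·6.60)/(0.805+1.40·0.792)] = 0.5750·ln(10.04/1.914) = 0.9533 mol·L⁻¹.
Then C_B = (C_{A0}−C_A) − C_C = 5.808 − 0.9533 = 4.855 mol·L⁻¹.
S̃_{B/C} = C_B/C_C = 4.855/0.9533 = 5.09.

5.09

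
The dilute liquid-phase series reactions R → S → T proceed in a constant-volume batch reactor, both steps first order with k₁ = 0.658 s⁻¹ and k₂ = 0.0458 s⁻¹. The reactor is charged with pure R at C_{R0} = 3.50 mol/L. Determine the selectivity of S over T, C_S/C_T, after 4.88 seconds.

5.69

The intermediate concentration in a first-order A→B→C sequence is C_S = k₁C_{R0}(e^(−k₁t) − e^(−k₂t))/(k₂−k₁).
e^(−k₁t) = e^(−0.658×4.88) = e^(−3.211) = 0.04031; e^(−k₂t) = e^(−0.2235) = 0.7997.
C_S = 0.658×3.50/(0.0458−0.658) × (0.04031−0.7997) = (-3.762)×(-0.7594) = 2.857 mol/L.
C_R = C_{R0}e^(−k₁t) = 0.1411 mol/L, so C_T = C_{R0}−C_R−C_S = 0.5022 mol/L; C_S/C_T = 5.69.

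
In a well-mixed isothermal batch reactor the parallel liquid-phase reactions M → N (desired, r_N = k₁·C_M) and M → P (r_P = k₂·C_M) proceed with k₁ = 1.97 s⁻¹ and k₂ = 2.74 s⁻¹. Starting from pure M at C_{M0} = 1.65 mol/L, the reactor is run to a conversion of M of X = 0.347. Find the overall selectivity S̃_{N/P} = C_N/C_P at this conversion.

C_M = C_{M0}(1−X) = 1.077 mol/L.
Both paths are first order in M, so the instantaneous fraction to N is constant: dC_N/d(−C_M) = k₁/(k₁+k₂) = 0.4183.
C_N = 0.4183·(C_{M0}−C_M) = 0.4183×0.5725 = 0.239 mol/L.
C_P = (C_{M0}−C_M)−C_N = 0.3331 mol/L; S̃_{N/P} = 0.2395/0.3331 = 0.719.

0.719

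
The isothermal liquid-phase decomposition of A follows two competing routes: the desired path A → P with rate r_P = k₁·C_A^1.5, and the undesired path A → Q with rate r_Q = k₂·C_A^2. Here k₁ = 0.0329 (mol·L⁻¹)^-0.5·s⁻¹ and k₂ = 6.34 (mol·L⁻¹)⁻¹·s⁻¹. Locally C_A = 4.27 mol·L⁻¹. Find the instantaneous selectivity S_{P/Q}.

0.00251

S_{P/Q} = r_P/r_Q = (k₁·C_A^1.5)/(k₂·C_A^2) = (k₁/k₂)·C_A^-0.5.
= (0.0329×4.270^1.5) / (6.34×4.270^2) = 0.2903/115.6 = 0.00251.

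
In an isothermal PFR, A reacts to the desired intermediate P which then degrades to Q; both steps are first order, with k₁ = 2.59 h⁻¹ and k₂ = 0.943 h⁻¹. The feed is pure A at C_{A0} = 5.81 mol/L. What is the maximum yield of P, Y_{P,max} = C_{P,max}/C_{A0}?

At the optimum, C_{P,max}/C_{A0} = (k₁/k₂)^[k₂/(k₂−k₁)].
= (2.59/0.943)^(0.943/(0.943−2.59)) = (2.747)^(-0.5726) = 0.5607.

0.561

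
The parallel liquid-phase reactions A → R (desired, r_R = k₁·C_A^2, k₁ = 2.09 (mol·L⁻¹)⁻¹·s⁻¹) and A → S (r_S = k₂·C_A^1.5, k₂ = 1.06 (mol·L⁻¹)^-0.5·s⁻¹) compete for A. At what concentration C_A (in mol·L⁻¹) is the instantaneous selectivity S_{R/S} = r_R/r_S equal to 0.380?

0.0371 mol·L⁻¹

S_{R/S} = (k₁/k₂)·C_A^0.5 ⇒ C_A = (S·k₂/k₁)^(2).
= (0.380×1.06/2.09)^(2) = (0.1927)^(2) = 0.0371 mol·L⁻¹.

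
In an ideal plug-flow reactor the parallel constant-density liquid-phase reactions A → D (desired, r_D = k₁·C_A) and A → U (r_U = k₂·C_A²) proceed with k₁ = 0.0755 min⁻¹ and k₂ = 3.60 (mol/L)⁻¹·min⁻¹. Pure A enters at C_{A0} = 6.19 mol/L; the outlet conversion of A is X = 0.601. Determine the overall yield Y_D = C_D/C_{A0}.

0.00310

C_A = C_{A0}(1−X) = 2.470 mol/L.
Along a PFR/batch, dC_D/dC_A = −r_D/(r_D+r_U) = −k₁/(k₁+k₂·C_A).
Integrating from C_{A0} to C_A: C_D = (0.0755/3.60)·ln[(0.0755+3.60·6.19)/(0.0755+3.60·2.47)] = 0.02097·ln(22.36/8.967) = 0.01916 mol/L.
Y_D = C_D/C_{A0} = 0.01916/6.19 = 0.00310.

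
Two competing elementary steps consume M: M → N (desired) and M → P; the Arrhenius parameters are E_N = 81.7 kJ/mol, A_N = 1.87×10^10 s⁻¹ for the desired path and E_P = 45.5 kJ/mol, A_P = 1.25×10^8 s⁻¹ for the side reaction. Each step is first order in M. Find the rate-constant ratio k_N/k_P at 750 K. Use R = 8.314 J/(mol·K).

0.450

k_N/k_P = (A_N/A_P)·exp[−(E_N−E_P)/(RT)] = (A_N/A_P)·exp[(E_P−E_N)/(RT)].
(E_P−E_N)/(RT) = (45.5−81.7)×10³/(8.314×750) = -36200/6236 = -5.805.
k_N/k_P = (1.87×10^10/1.25×10^8)·exp(-5.805) = 149.6 × 0.003011 = 0.450.
Since E_N > E_P, raising the temperature improves selectivity toward N.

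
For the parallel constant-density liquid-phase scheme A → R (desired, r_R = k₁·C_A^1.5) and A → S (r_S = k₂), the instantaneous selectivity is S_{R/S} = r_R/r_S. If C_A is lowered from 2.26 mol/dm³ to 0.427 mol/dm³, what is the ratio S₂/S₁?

S_{R/S} = (k₁/k₂)·C_A^1.5, so S₂/S₁ = (C_{A,2}/C_{A,1})^1.5.
= (0.427/2.26)^1.5 = (0.1889)^1.5 = 0.0821.
Selectivity toward R falls as C_A falls — high-concentration operation is favoured.

0.0821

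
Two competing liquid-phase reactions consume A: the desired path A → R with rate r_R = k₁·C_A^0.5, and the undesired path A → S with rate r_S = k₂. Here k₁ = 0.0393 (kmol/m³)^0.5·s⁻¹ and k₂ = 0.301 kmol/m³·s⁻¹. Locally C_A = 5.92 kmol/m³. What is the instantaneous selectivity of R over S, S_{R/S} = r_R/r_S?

0.318

S_{R/S} = r_R/r_S = (k₁·C_A^0.5)/(k₂) = (k₁/k₂)·C_A^0.5.
= (0.0393×5.920^0.5) / (0.301) = 0.09562/0.3010 = 0.318.
Since the desired path is higher order in A, keeping C_A high (PFR or concentrated feed) favours R.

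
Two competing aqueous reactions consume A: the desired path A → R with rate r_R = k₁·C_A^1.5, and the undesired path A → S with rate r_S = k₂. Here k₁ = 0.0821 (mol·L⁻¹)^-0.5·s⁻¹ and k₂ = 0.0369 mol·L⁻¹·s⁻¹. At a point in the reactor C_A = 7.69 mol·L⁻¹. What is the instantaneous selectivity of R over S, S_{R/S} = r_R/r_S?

47.4

S_{R/S} = r_R/r_S = (k₁·C_A^1.5)/(k₂) = (k₁/k₂)·C_A^1.5.
= (0.0821×7.690^1.5) / (0.0369) = 1.751/0.03690 = 47.4.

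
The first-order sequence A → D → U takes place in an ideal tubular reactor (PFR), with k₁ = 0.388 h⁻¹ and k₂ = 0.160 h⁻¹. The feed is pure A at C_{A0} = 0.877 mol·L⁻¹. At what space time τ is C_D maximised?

3.89 h

For first-order series the maximum of C_D occurs at τ_opt = ln(k₂/k₁)/(k₂−k₁).
= ln(0.160/0.388)/(0.160−0.388) = ln(0.4124)/-0.2280 = -0.8858/-0.2280 = 3.89 h.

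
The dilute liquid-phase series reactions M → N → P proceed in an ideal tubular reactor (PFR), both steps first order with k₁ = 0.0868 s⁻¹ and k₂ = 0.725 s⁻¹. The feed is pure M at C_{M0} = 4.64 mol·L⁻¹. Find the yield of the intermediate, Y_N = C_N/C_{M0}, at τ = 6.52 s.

0.0760

The intermediate concentration in a first-order A→B→C sequence is C_N = k₁C_{M0}(e^(−k₁τ) − e^(−k₂τ))/(k₂−k₁).
e^(−k₁τ) = e^(−0.0868×6.52) = e^(−0.5659) = 0.5678; e^(−k₂τ) = e^(−4.727) = 0.008853.
C_N = 0.0868×4.64/(0.725−0.0868) × (0.5678−0.008853) = 0.6311×0.5590 = 0.3528 mol·L⁻¹.
Y_N = C_N/C_{M0} = 0.3528/4.64 = 0.0760.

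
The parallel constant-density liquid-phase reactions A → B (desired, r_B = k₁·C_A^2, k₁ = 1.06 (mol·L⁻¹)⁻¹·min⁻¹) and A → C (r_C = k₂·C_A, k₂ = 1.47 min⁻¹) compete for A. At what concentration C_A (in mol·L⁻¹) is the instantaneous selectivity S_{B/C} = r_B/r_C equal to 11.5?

15.9 mol·L⁻¹

S_{B/C} = (k₁/k₂)·C_A ⇒ C_A = S·k₂/k₁.
= 11.5×1.47/1.06 = 15.9 mol·L⁻¹.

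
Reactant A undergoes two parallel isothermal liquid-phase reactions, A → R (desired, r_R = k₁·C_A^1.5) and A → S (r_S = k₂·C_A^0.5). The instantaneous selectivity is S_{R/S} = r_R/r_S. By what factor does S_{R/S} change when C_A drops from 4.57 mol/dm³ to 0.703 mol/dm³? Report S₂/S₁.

S_{R/S} = (k₁/k₂)·C_A, so S₂/S₁ = (C_{A,2}/C_{A,1}).
= 0.703/4.57 = 0.154.
Selectivity toward R falls as C_A falls — high-concentration operation is favoured.

0.154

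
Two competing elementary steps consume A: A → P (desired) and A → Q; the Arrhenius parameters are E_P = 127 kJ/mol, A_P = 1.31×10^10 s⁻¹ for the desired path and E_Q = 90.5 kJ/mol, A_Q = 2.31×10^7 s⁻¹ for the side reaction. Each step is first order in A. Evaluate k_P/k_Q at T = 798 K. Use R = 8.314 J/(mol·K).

2.31

Since both paths have the same order in A, the concentration cancels and S_{P/Q} = k_P/k_Q = (A_P/A_Q)·exp[(E_Q−E_P)/(RT)].
(E_Q−E_P)/(RT) = (90.5−127)×10³/(8.314×798) = -36500/6635 = -5.501.
k_P/k_Q = (1.31×10^10/2.31×10^7)·exp(-5.501) = 567.1 × 0.004081 = 2.31.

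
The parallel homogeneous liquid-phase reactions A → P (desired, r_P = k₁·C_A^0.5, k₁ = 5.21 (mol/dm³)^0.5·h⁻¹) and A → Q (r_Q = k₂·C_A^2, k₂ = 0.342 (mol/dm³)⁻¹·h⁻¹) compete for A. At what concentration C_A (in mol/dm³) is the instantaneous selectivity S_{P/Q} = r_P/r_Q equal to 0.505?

9.69 mol/dm³

S_{P/Q} = (k₁/k₂)·C_A^-1.5 ⇒ C_A = (S·k₂/k₁)^(1/(-1.5)).
= (0.505×0.342/5.21)^(-0.6667) = (0.03315)^(-0.6667) = 9.69 mol/dm³.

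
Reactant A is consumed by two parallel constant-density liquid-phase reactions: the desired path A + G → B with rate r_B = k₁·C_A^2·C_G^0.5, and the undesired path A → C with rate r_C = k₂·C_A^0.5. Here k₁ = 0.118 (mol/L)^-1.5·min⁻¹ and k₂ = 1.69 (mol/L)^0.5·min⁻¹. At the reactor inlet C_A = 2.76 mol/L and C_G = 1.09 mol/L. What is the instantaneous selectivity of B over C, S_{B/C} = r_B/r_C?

S_{B/C} = r_B/r_C = (k₁·C_A^2·C_G^0.5)/(k₂·C_A^0.5) = (k₁/k₂)·C_A^1.5·C_G^0.5.
= (0.118×2.760^2×1.090^0.5) / (1.69×2.760^0.5) = 0.9385/2.808 = 0.334.
Since the desired path is higher order in A, keeping C_A high (PFR or concentrated feed) favours B.

0.334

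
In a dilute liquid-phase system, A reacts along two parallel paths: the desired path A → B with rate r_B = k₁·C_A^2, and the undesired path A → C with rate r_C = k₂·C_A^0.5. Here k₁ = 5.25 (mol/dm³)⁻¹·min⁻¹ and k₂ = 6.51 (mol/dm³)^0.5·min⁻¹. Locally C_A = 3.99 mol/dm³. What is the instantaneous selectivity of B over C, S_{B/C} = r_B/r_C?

S_{B/C} = r_B/r_C = (k₁·C_A^2)/(k₂·C_A^0.5) = (k₁/k₂)·C_A^1.5.
= (5.25×3.990^2) / (6.51×3.990^0.5) = 83.58/13.00 = 6.43.
Since the desired path is higher order in A, keeping C_A high (PFR or concentrated feed) favours B.

6.43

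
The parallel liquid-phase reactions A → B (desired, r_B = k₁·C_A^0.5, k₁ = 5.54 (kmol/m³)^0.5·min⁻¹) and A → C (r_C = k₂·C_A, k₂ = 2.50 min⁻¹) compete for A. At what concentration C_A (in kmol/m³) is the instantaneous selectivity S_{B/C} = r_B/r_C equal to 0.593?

14.0 kmol/m³

S_{B/C} = (k₁/k₂)·C_A^-0.5 ⇒ C_A = (S·k₂/k₁)^(-2).
= (0.593×2.50/5.54)^(-2) = (0.2676)^(-2) = 14.0 kmol/m³.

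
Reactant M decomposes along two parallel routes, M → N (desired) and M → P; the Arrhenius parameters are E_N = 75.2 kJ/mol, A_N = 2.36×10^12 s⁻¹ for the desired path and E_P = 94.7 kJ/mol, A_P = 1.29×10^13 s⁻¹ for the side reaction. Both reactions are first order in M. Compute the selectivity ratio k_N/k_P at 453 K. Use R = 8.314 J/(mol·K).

32.4

With equal orders, S_{N/P} = k_N/k_P = (A_N/A_P)·exp[(E_P−E_N)/(RT)].
(E_P−E_N)/(RT) = (94.7−75.2)×10³/(8.314×453) = 19500/3766 = 5.178.
k_N/k_P = (2.36×10^12/1.29×10^13)·exp(5.178) = 0.1829 × 177.3 = 32.4.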